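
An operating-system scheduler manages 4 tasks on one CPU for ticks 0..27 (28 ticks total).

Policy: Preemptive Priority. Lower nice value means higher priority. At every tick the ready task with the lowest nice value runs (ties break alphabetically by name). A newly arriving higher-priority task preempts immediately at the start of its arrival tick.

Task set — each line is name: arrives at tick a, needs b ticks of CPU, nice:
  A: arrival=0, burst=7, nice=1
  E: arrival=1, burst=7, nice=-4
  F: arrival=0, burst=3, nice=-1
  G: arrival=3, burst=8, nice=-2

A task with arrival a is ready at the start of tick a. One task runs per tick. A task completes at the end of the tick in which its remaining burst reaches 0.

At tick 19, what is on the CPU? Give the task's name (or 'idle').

running at tick 19 = A

t=0: ready={A,F} → run F
t=1: ready={A,E,F} → run E
t=2: ready={A,E,F} → run E
t=3: ready={A,E,F,G} → run E
t=4: ready={A,E,F,G} → run E
t=5: ready={A,E,F,G} → run E
t=6: ready={A,E,F,G} → run E
t=7: ready={A,E,F,G} → run E
t=8: ready={A,F,G} → run G
t=9: ready={A,F,G} → run G
t=10: ready={A,F,G} → run G
t=11: ready={A,F,G} → run G
t=12: ready={A,F,G} → run G
t=13: ready={A,F,G} → run G
t=14: ready={A,F,G} → run G
t=15: ready={A,F,G} → run G
t=16: ready={A,F} → run F
t=17: ready={A,F} → run F
t=18: ready={A} → run A
t=19: ready={A} → run A
t=20: ready={A} → run A
t=21: ready={A} → run A
t=22: ready={A} → run A
t=23: ready={A} → run A
t=24: ready={A} → run A
t=25: (idle)
t=26: (idle)
t=27: (idle)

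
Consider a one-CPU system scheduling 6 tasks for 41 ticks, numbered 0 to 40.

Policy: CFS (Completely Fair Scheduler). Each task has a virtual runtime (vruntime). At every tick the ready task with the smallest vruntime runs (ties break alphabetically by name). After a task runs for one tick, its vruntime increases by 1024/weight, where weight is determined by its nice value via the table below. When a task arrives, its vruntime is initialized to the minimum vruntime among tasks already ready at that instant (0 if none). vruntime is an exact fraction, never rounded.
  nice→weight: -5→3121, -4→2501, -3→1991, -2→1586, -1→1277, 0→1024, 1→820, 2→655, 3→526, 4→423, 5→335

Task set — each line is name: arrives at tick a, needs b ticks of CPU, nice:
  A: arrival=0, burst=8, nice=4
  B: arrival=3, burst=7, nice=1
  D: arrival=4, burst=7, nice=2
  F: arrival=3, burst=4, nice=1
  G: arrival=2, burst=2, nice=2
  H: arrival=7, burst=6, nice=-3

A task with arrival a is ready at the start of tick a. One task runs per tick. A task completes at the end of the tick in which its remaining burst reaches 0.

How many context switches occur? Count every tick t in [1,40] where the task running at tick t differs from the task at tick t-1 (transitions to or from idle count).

t=0: vr[A=0] → run A
t=1: vr[A=1024/423] → run A
t=2: vr[A=2048/423 G=2048/423] → run A
t=3: vr[A=1024/141 B=2048/423 F=2048/423 G=2048/423] → run B
t=4: vr[A=1024/141 B=528128/86715 D=2048/423 F=2048/423 G=2048/423] → run D
t=5: vr[A=1024/141 B=528128/86715 D=1774592/277065 F=2048/423 G=2048/423] → run F
t=6: vr[A=1024/141 B=528128/86715 D=1774592/277065 F=528128/86715 G=2048/423] → run G
t=7: vr[A=1024/141 B=528128/86715 D=1774592/277065 F=528128/86715 G=1774592/277065 H=528128/86715] → run B
t=8: vr[A=1024/141 B=636416/86715 D=1774592/277065 F=528128/86715 G=1774592/277065 H=528128/86715] → run F
t=9: vr[A=1024/141 B=636416/86715 D=1774592/277065 F=636416/86715 G=1774592/277065 H=528128/86715] → run H
t=10: vr[A=1024/141 B=636416/86715 D=1774592/277065 F=636416/86715 G=1774592/277065 H=1140299008/172649565] → run D
t=11: vr[A=1024/141 B=636416/86715 D=2207744/277065 F=636416/86715 G=1774592/277065 H=1140299008/172649565] → run G
t=12: vr[A=1024/141 B=636416/86715 D=2207744/277065 F=636416/86715 H=1140299008/172649565] → run H
t=13: vr[A=1024/141 B=636416/86715 D=2207744/277065 F=636416/86715 H=1229095168/172649565] → run H
t=14: vr[A=1024/141 B=636416/86715 D=2207744/277065 F=636416/86715 H=1317891328/172649565] → run A
t=15: vr[A=4096/423 B=636416/86715 D=2207744/277065 F=636416/86715 H=1317891328/172649565] → run B
t=16: vr[A=4096/423 B=744704/86715 D=2207744/277065 F=636416/86715 H=1317891328/172649565] → run F
t=17: vr[A=4096/423 B=744704/86715 D=2207744/277065 F=744704/86715 H=1317891328/172649565] → run H
t=18: vr[A=4096/423 B=744704/86715 D=2207744/277065 F=744704/86715 H=1406687488/172649565] → run D
t=19: vr[A=4096/423 B=744704/86715 D=2640896/277065 F=744704/86715 H=1406687488/172649565] → run H
t=20: vr[A=4096/423 B=744704/86715 D=2640896/277065 F=744704/86715 H=1495483648/172649565] → run B
t=21: vr[A=4096/423 B=852992/86715 D=2640896/277065 F=744704/86715 H=1495483648/172649565] → run F
t=22: vr[A=4096/423 B=852992/86715 D=2640896/277065 H=1495483648/172649565] → run H
t=23: vr[A=4096/423 B=852992/86715 D=2640896/277065] → run D
t=24: vr[A=4096/423 B=852992/86715 D=3074048/277065] → run A
t=25: vr[A=5120/423 B=852992/86715 D=3074048/277065] → run B
t=26: vr[A=5120/423 B=192256/17343 D=3074048/277065] → run B
t=27: vr[A=5120/423 B=1069568/86715 D=3074048/277065] → run D
t=28: vr[A=5120/423 B=1069568/86715 D=701440/55413] → run A
t=29: vr[A=2048/141 B=1069568/86715 D=701440/55413] → run B
t=30: vr[A=2048/141 D=701440/55413] → run D
t=31: vr[A=2048/141 D=3940352/277065] → run D
t=32: vr[A=2048/141] → run A
t=33: vr[A=7168/423] → run A
t=34: (idle)
t=35: (idle)
t=36: (idle)
t=37: (idle)
t=38: (idle)
t=39: (idle)
t=40: (idle)

context switches = 28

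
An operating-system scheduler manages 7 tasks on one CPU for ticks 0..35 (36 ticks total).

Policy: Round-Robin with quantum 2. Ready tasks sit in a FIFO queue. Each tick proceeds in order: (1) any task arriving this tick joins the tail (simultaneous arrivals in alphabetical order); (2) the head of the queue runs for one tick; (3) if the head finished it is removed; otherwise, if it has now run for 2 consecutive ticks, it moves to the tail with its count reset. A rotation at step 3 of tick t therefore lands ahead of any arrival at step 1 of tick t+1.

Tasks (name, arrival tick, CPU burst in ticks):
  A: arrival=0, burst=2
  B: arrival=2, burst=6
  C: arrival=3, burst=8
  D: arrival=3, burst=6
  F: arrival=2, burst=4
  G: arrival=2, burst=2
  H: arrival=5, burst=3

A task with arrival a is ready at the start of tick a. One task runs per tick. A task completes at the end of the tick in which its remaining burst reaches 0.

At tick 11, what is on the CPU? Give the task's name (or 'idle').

running at tick 11 = D

t=0: queue=[A] q_used=0 → run A
t=1: queue=[A] q_used=1 → run A
t=2: queue=[B,F,G] q_used=0 → run B
t=3: queue=[B,F,G,C,D] q_used=1 → run B
t=4: queue=[F,G,C,D,B] q_used=0 → run F
t=5: queue=[F,G,C,D,B,H] q_used=1 → run F
t=6: queue=[G,C,D,B,H,F] q_used=0 → run G
t=7: queue=[G,C,D,B,H,F] q_used=1 → run G
t=8: queue=[C,D,B,H,F] q_used=0 → run C
t=9: queue=[C,D,B,H,F] q_used=1 → run C
t=10: queue=[D,B,H,F,C] q_used=0 → run D
t=11: queue=[D,B,H,F,C] q_used=1 → run D
t=12: queue=[B,H,F,C,D] q_used=0 → run B
t=13: queue=[B,H,F,C,D] q_used=1 → run B
t=14: queue=[H,F,C,D,B] q_used=0 → run H
t=15: queue=[H,F,C,D,B] q_used=1 → run H
t=16: queue=[F,C,D,B,H] q_used=0 → run F
t=17: queue=[F,C,D,B,H] q_used=1 → run F
t=18: queue=[C,D,B,H] q_used=0 → run C
t=19: queue=[C,D,B,H] q_used=1 → run C
t=20: queue=[D,B,H,C] q_used=0 → run D
t=21: queue=[D,B,H,C] q_used=1 → run D
t=22: queue=[B,H,C,D] q_used=0 → run B
t=23: queue=[B,H,C,D] q_used=1 → run B
t=24: queue=[H,C,D] q_used=0 → run H
t=25: queue=[C,D] q_used=0 → run C
t=26: queue=[C,D] q_used=1 → run C
t=27: queue=[D,C] q_used=0 → run D
t=28: queue=[D,C] q_used=1 → run D
t=29: queue=[C] q_used=0 → run C
t=30: queue=[C] q_used=1 → run C
t=31: (idle)
t=32: (idle)
t=33: (idle)
t=34: (idle)
t=35: (idle)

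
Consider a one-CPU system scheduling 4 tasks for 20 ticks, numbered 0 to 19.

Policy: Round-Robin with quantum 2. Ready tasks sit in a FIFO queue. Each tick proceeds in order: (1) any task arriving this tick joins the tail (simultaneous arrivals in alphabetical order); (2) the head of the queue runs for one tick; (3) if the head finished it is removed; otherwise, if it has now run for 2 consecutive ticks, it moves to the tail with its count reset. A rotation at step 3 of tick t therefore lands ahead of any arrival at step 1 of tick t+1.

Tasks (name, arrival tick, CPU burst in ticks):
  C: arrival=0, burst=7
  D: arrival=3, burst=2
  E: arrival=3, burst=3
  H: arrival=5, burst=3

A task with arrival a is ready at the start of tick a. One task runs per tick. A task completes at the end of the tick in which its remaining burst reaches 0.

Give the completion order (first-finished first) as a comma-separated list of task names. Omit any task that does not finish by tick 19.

t=0: queue=[C] q_used=0 → run C
t=1: queue=[C] q_used=1 → run C
t=2: queue=[C] q_used=0 → run C
t=3: queue=[C,D,E] q_used=1 → run C
t=4: queue=[D,E,C] q_used=0 → run D
t=5: queue=[D,E,C,H] q_used=1 → run D
t=6: queue=[E,C,H] q_used=0 → run E
t=7: queue=[E,C,H] q_used=1 → run E
t=8: queue=[C,H,E] q_used=0 → run C
t=9: queue=[C,H,E] q_used=1 → run C
t=10: queue=[H,E,C] q_used=0 → run H
t=11: queue=[H,E,C] q_used=1 → run H
t=12: queue=[E,C,H] q_used=0 → run E
t=13: queue=[C,H] q_used=0 → run C
t=14: queue=[H] q_used=0 → run H
t=15: (idle)
t=16: (idle)
t=17: (idle)
t=18: (idle)
t=19: (idle)

completion order = D, E, C, H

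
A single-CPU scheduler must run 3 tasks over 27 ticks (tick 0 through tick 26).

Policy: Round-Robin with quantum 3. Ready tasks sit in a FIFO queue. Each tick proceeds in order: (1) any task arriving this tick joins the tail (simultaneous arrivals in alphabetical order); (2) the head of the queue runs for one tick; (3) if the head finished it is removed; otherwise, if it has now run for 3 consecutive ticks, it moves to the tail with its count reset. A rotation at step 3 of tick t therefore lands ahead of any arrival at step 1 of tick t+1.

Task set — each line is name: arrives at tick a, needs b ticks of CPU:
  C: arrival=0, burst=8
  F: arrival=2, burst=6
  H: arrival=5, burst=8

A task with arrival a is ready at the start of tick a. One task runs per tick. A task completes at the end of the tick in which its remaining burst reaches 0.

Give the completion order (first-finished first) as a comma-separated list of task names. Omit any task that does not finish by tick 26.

t=0: queue=[C] q_used=0 → run C
t=1: queue=[C] q_used=1 → run C
t=2: queue=[C,F] q_used=2 → run C
t=3: queue=[F,C] q_used=0 → run F
t=4: queue=[F,C] q_used=1 → run F
t=5: queue=[F,C,H] q_used=2 → run F
t=6: queue=[C,H,F] q_used=0 → run C
t=7: queue=[C,H,F] q_used=1 → run C
t=8: queue=[C,H,F] q_used=2 → run C
t=9: queue=[H,F,C] q_used=0 → run H
t=10: queue=[H,F,C] q_used=1 → run H
t=11: queue=[H,F,C] q_used=2 → run H
t=12: queue=[F,C,H] q_used=0 → run F
t=13: queue=[F,C,H] q_used=1 → run F
t=14: queue=[F,C,H] q_used=2 → run F
t=15: queue=[C,H] q_used=0 → run C
t=16: queue=[C,H] q_used=1 → run C
t=17: queue=[H] q_used=0 → run H
t=18: queue=[H] q_used=1 → run H
t=19: queue=[H] q_used=2 → run H
t=20: queue=[H] q_used=0 → run H
t=21: queue=[H] q_used=1 → run H
t=22: (idle)
t=23: (idle)
t=24: (idle)
t=25: (idle)
t=26: (idle)

completion order = F, C, H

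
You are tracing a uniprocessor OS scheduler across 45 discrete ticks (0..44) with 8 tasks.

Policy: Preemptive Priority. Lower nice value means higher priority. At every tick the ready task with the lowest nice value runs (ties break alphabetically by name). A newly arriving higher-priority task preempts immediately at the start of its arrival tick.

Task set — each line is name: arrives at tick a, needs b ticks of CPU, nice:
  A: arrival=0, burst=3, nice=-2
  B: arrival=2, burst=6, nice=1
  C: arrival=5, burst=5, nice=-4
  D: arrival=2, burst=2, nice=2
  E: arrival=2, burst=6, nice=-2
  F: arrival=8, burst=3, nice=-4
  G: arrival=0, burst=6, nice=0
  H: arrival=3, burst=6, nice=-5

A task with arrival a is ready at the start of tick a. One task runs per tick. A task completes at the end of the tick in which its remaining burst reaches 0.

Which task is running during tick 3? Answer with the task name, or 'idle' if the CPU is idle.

running at tick 3 = H

t=0: ready={A,G} → run A
t=1: ready={A,G} → run A
t=2: ready={A,B,D,E,G} → run A
t=3: ready={B,D,E,G,H} → run H
t=4: ready={B,D,E,G,H} → run H
t=5: ready={B,C,D,E,G,H} → run H
t=6: ready={B,C,D,E,G,H} → run H
t=7: ready={B,C,D,E,G,H} → run H
t=8: ready={B,C,D,E,F,G,H} → run H
t=9: ready={B,C,D,E,F,G} → run C
t=10: ready={B,C,D,E,F,G} → run C
t=11: ready={B,C,D,E,F,G} → run C
t=12: ready={B,C,D,E,F,G} → run C
t=13: ready={B,C,D,E,F,G} → run C
t=14: ready={B,D,E,F,G} → run F
t=15: ready={B,D,E,F,G} → run F
t=16: ready={B,D,E,F,G} → run F
t=17: ready={B,D,E,G} → run E
t=18: ready={B,D,E,G} → run E
t=19: ready={B,D,E,G} → run E
t=20: ready={B,D,E,G} → run E
t=21: ready={B,D,E,G} → run E
t=22: ready={B,D,E,G} → run E
t=23: ready={B,D,G} → run G
t=24: ready={B,D,G} → run G
t=25: ready={B,D,G} → run G
t=26: ready={B,D,G} → run G
t=27: ready={B,D,G} → run G
t=28: ready={B,D,G} → run G
t=29: ready={B,D} → run B
t=30: ready={B,D} → run B
t=31: ready={B,D} → run B
t=32: ready={B,D} → run B
t=33: ready={B,D} → run B
t=34: ready={B,D} → run B
t=35: ready={D} → run D
t=36: ready={D} → run D
t=37: (idle)
t=38: (idle)
t=39: (idle)
t=40: (idle)
t=41: (idle)
t=42: (idle)
t=43: (idle)
t=44: (idle)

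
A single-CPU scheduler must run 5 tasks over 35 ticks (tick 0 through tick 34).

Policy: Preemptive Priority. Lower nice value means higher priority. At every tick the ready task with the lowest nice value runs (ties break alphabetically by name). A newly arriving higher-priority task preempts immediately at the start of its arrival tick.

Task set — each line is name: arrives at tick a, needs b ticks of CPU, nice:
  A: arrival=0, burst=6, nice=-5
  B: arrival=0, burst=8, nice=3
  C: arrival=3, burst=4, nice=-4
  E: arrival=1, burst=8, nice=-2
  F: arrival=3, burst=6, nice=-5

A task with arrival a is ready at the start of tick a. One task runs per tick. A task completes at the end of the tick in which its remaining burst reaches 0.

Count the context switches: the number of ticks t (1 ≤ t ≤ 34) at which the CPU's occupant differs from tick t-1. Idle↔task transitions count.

t=0: ready={A,B} → run A
t=1: ready={A,B,E} → run A
t=2: ready={A,B,E} → run A
t=3: ready={A,B,C,E,F} → run A
t=4: ready={A,B,C,E,F} → run A
t=5: ready={A,B,C,E,F} → run A
t=6: ready={B,C,E,F} → run F
t=7: ready={B,C,E,F} → run F
t=8: ready={B,C,E,F} → run F
t=9: ready={B,C,E,F} → run F
t=10: ready={B,C,E,F} → run F
t=11: ready={B,C,E,F} → run F
t=12: ready={B,C,E} → run C
t=13: ready={B,C,E} → run C
t=14: ready={B,C,E} → run C
t=15: ready={B,C,E} → run C
t=16: ready={B,E} → run E
t=17: ready={B,E} → run E
t=18: ready={B,E} → run E
t=19: ready={B,E} → run E
t=20: ready={B,E} → run E
t=21: ready={B,E} → run E
t=22: ready={B,E} → run E
t=23: ready={B,E} → run E
t=24: ready={B} → run B
t=25: ready={B} → run B
t=26: ready={B} → run B
t=27: ready={B} → run B
t=28: ready={B} → run B
t=29: ready={B} → run B
t=30: ready={B} → run B
t=31: ready={B} → run B
t=32: (idle)
t=33: (idle)
t=34: (idle)

context switches = 5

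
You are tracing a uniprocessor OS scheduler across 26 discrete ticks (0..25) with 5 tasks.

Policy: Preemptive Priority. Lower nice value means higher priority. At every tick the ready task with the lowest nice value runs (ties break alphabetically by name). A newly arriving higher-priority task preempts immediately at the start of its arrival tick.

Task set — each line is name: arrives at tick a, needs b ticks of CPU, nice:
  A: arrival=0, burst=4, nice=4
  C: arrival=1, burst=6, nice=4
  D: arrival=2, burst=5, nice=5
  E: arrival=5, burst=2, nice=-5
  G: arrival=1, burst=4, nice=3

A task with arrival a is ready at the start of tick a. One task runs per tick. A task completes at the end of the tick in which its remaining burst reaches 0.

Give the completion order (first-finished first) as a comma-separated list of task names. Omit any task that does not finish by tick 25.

t=0: ready={A} → run A
t=1: ready={A,C,G} → run G
t=2: ready={A,C,D,G} → run G
t=3: ready={A,C,D,G} → run G
t=4: ready={A,C,D,G} → run G
t=5: ready={A,C,D,E} → run E
t=6: ready={A,C,D,E} → run E
t=7: ready={A,C,D} → run A
t=8: ready={A,C,D} → run A
t=9: ready={A,C,D} → run A
t=10: ready={C,D} → run C
t=11: ready={C,D} → run C
t=12: ready={C,D} → run C
t=13: ready={C,D} → run C
t=14: ready={C,D} → run C
t=15: ready={C,D} → run C
t=16: ready={D} → run D
t=17: ready={D} → run D
t=18: ready={D} → run D
t=19: ready={D} → run D
t=20: ready={D} → run D
t=21: (idle)
t=22: (idle)
t=23: (idle)
t=24: (idle)
t=25: (idle)

completion order = G, E, A, C, D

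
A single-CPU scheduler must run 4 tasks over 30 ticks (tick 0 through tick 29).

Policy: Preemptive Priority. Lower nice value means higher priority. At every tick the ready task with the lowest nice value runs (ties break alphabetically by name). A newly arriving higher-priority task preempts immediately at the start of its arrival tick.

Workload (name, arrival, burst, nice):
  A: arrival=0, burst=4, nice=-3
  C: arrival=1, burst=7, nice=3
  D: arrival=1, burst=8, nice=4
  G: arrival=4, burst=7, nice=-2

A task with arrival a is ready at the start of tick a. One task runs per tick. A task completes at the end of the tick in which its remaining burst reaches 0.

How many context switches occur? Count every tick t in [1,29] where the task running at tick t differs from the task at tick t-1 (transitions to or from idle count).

context switches = 4

t=0: ready={A} → run A
t=1: ready={A,C,D} → run A
t=2: ready={A,C,D} → run A
t=3: ready={A,C,D} → run A
t=4: ready={C,D,G} → run G
t=5: ready={C,D,G} → run G
t=6: ready={C,D,G} → run G
t=7: ready={C,D,G} → run G
t=8: ready={C,D,G} → run G
t=9: ready={C,D,G} → run G
t=10: ready={C,D,G} → run G
t=11: ready={C,D} → run C
t=12: ready={C,D} → run C
t=13: ready={C,D} → run C
t=14: ready={C,D} → run C
t=15: ready={C,D} → run C
t=16: ready={C,D} → run C
t=17: ready={C,D} → run C
t=18: ready={D} → run D
t=19: ready={D} → run D
t=20: ready={D} → run D
t=21: ready={D} → run D
t=22: ready={D} → run D
t=23: ready={D} → run D
t=24: ready={D} → run D
t=25: ready={D} → run D
t=26: (idle)
t=27: (idle)
t=28: (idle)
t=29: (idle)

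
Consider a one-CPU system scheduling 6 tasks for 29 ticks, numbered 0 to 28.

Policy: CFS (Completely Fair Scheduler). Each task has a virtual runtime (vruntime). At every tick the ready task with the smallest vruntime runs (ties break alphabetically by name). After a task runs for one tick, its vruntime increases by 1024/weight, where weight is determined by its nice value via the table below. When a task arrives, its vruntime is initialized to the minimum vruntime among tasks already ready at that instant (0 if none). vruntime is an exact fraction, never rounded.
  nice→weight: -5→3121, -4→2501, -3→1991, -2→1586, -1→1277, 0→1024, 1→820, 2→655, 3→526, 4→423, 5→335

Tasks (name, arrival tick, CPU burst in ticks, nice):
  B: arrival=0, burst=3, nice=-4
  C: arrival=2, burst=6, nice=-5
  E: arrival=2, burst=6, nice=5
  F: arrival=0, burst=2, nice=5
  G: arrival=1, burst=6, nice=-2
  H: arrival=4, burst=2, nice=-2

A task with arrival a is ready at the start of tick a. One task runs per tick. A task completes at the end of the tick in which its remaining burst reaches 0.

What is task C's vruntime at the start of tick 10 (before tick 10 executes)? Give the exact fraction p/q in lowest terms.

vruntime(C, start of tick 10) = 2048/3121

t=0: vr[B=0 F=0] → run B
t=1: vr[B=1024/2501 F=0 G=0] → run F
t=2: vr[B=1024/2501 C=0 E=0 F=1024/335 G=0] → run C
t=3: vr[B=1024/2501 C=1024/3121 E=0 F=1024/335 G=0] → run E
t=4: vr[B=1024/2501 C=1024/3121 E=1024/335 F=1024/335 G=0 H=0] → run G
t=5: vr[B=1024/2501 C=1024/3121 E=1024/335 F=1024/335 G=512/793 H=0] → run H
t=6: vr[B=1024/2501 C=1024/3121 E=1024/335 F=1024/335 G=512/793 H=512/793] → run C
t=7: vr[B=1024/2501 C=2048/3121 E=1024/335 F=1024/335 G=512/793 H=512/793] → run B
t=8: vr[B=2048/2501 C=2048/3121 E=1024/335 F=1024/335 G=512/793 H=512/793] → run G
t=9: vr[B=2048/2501 C=2048/3121 E=1024/335 F=1024/335 G=1024/793 H=512/793] → run H
t=10: vr[B=2048/2501 C=2048/3121 E=1024/335 F=1024/335 G=1024/793] → run C
t=11: vr[B=2048/2501 C=3072/3121 E=1024/335 F=1024/335 G=1024/793] → run B
t=12: vr[C=3072/3121 E=1024/335 F=1024/335 G=1024/793] → run C
t=13: vr[C=4096/3121 E=1024/335 F=1024/335 G=1024/793] → run G
t=14: vr[C=4096/3121 E=1024/335 F=1024/335 G=1536/793] → run C
t=15: vr[C=5120/3121 E=1024/335 F=1024/335 G=1536/793] → run C
t=16: vr[E=1024/335 F=1024/335 G=1536/793] → run G
t=17: vr[E=1024/335 F=1024/335 G=2048/793] → run G
t=18: vr[E=1024/335 F=1024/335 G=2560/793] → run E
t=19: vr[E=2048/335 F=1024/335 G=2560/793] → run F
t=20: vr[E=2048/335 G=2560/793] → run G
t=21: vr[E=2048/335] → run E
t=22: vr[E=3072/335] → run E
t=23: vr[E=4096/335] → run E
t=24: vr[E=1024/67] → run E
t=25: (idle)
t=26: (idle)
t=27: (idle)
t=28: (idle)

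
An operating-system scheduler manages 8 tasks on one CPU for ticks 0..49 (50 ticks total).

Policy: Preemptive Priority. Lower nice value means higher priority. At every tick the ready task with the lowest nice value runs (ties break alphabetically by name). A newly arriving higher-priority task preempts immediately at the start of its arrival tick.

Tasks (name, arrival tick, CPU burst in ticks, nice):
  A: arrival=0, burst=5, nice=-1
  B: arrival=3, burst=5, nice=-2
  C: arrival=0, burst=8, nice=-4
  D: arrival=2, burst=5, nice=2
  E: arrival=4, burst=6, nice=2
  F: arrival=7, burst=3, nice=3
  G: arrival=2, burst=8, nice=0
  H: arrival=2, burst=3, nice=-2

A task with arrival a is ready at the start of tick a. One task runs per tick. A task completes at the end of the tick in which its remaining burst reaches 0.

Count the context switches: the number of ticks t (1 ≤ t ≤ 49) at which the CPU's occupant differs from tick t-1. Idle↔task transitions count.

context switches = 8

t=0: ready={A,C} → run C
t=1: ready={A,C} → run C
t=2: ready={A,C,D,G,H} → run C
t=3: ready={A,B,C,D,G,H} → run C
t=4: ready={A,B,C,D,E,G,H} → run C
t=5: ready={A,B,C,D,E,G,H} → run C
t=6: ready={A,B,C,D,E,G,H} → run C
t=7: ready={A,B,C,D,E,F,G,H} → run C
t=8: ready={A,B,D,E,F,G,H} → run B
t=9: ready={A,B,D,E,F,G,H} → run B
t=10: ready={A,B,D,E,F,G,H} → run B
t=11: ready={A,B,D,E,F,G,H} → run B
t=12: ready={A,B,D,E,F,G,H} → run B
t=13: ready={A,D,E,F,G,H} → run H
t=14: ready={A,D,E,F,G,H} → run H
t=15: ready={A,D,E,F,G,H} → run H
t=16: ready={A,D,E,F,G} → run A
t=17: ready={A,D,E,F,G} → run A
t=18: ready={A,D,E,F,G} → run A
t=19: ready={A,D,E,F,G} → run A
t=20: ready={A,D,E,F,G} → run A
t=21: ready={D,E,F,G} → run G
t=22: ready={D,E,F,G} → run G
t=23: ready={D,E,F,G} → run G
t=24: ready={D,E,F,G} → run G
t=25: ready={D,E,F,G} → run G
t=26: ready={D,E,F,G} → run G
t=27: ready={D,E,F,G} → run G
t=28: ready={D,E,F,G} → run G
t=29: ready={D,E,F} → run D
t=30: ready={D,E,F} → run D
t=31: ready={D,E,F} → run D
t=32: ready={D,E,F} → run D
t=33: ready={D,E,F} → run D
t=34: ready={E,F} → run E
t=35: ready={E,F} → run E
t=36: ready={E,F} → run E
t=37: ready={E,F} → run E
t=38: ready={E,F} → run E
t=39: ready={E,F} → run E
t=40: ready={F} → run F
t=41: ready={F} → run F
t=42: ready={F} → run F
t=43: (idle)
t=44: (idle)
t=45: (idle)
t=46: (idle)
t=47: (idle)
t=48: (idle)
t=49: (idle)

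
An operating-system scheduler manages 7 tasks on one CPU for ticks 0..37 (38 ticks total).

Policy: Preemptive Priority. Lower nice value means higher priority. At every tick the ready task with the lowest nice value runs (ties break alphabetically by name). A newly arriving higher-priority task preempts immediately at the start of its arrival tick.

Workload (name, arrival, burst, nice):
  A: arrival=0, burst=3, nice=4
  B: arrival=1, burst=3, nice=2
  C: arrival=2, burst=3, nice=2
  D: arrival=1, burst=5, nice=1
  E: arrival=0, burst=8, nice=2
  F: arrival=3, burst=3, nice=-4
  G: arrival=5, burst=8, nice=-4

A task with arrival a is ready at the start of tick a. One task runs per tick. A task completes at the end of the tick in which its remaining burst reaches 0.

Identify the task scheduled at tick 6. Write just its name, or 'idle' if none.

running at tick 6 = G

t=0: ready={A,E} → run E
t=1: ready={A,B,D,E} → run D
t=2: ready={A,B,C,D,E} → run D
t=3: ready={A,B,C,D,E,F} → run F
t=4: ready={A,B,C,D,E,F} → run F
t=5: ready={A,B,C,D,E,F,G} → run F
t=6: ready={A,B,C,D,E,G} → run G
t=7: ready={A,B,C,D,E,G} → run G
t=8: ready={A,B,C,D,E,G} → run G
t=9: ready={A,B,C,D,E,G} → run G
t=10: ready={A,B,C,D,E,G} → run G
t=11: ready={A,B,C,D,E,G} → run G
t=12: ready={A,B,C,D,E,G} → run G
t=13: ready={A,B,C,D,E,G} → run G
t=14: ready={A,B,C,D,E} → run D
t=15: ready={A,B,C,D,E} → run D
t=16: ready={A,B,C,D,E} → run D
t=17: ready={A,B,C,E} → run B
t=18: ready={A,B,C,E} → run B
t=19: ready={A,B,C,E} → run B
t=20: ready={A,C,E} → run C
t=21: ready={A,C,E} → run C
t=22: ready={A,C,E} → run C
t=23: ready={A,E} → run E
t=24: ready={A,E} → run E
t=25: ready={A,E} → run E
t=26: ready={A,E} → run E
t=27: ready={A,E} → run E
t=28: ready={A,E} → run E
t=29: ready={A,E} → run E
t=30: ready={A} → run A
t=31: ready={A} → run A
t=32: ready={A} → run A
t=33: (idle)
t=34: (idle)
t=35: (idle)
t=36: (idle)
t=37: (idle)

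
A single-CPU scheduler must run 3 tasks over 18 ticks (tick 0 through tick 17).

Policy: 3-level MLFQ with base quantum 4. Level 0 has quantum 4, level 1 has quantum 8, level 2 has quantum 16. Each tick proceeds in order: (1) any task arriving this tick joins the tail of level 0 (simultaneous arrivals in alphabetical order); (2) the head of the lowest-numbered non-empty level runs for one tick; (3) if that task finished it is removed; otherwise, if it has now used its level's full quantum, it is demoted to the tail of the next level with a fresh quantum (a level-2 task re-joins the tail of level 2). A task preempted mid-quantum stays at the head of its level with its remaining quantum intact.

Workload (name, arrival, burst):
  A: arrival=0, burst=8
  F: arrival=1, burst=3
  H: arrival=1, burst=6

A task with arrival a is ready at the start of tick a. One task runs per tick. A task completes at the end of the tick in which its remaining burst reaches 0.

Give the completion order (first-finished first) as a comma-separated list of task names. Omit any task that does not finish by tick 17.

t=0: L0/L1/L2 = A/-/- → run A
t=1: L0/L1/L2 = AFH/-/- → run A
t=2: L0/L1/L2 = AFH/-/- → run A
t=3: L0/L1/L2 = AFH/-/- → run A
t=4: L0/L1/L2 = FH/A/- → run F
t=5: L0/L1/L2 = FH/A/- → run F
t=6: L0/L1/L2 = FH/A/- → run F
t=7: L0/L1/L2 = H/A/- → run H
t=8: L0/L1/L2 = H/A/- → run H
t=9: L0/L1/L2 = H/A/- → run H
t=10: L0/L1/L2 = H/A/- → run H
t=11: L0/L1/L2 = -/AH/- → run A
t=12: L0/L1/L2 = -/AH/- → run A
t=13: L0/L1/L2 = -/AH/- → run A
t=14: L0/L1/L2 = -/AH/- → run A
t=15: L0/L1/L2 = -/H/- → run H
t=16: L0/L1/L2 = -/H/- → run H
t=17: (idle)

completion order = F, A, H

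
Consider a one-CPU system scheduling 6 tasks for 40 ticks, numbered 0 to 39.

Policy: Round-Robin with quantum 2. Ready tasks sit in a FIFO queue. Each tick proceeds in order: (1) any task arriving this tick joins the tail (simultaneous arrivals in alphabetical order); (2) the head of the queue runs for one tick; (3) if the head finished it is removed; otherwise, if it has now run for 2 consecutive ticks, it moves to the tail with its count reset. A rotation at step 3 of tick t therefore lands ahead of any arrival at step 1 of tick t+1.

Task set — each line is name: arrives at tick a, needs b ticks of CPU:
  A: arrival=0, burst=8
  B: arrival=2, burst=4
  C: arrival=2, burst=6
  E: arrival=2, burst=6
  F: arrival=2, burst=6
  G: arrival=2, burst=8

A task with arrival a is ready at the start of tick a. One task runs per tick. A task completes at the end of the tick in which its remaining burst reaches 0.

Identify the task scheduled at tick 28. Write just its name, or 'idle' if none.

t=0: queue=[A] q_used=0 → run A
t=1: queue=[A] q_used=1 → run A
t=2: queue=[A,B,C,E,F,G] q_used=0 → run A
t=3: queue=[A,B,C,E,F,G] q_used=1 → run A
t=4: queue=[B,C,E,F,G,A] q_used=0 → run B
t=5: queue=[B,C,E,F,G,A] q_used=1 → run B
t=6: queue=[C,E,F,G,A,B] q_used=0 → run C
t=7: queue=[C,E,F,G,A,B] q_used=1 → run C
t=8: queue=[E,F,G,A,B,C] q_used=0 → run E
t=9: queue=[E,F,G,A,B,C] q_used=1 → run E
t=10: queue=[F,G,A,B,C,E] q_used=0 → run F
t=11: queue=[F,G,A,B,C,E] q_used=1 → run F
t=12: queue=[G,A,B,C,E,F] q_used=0 → run G
t=13: queue=[G,A,B,C,E,F] q_used=1 → run G
t=14: queue=[A,B,C,E,F,G] q_used=0 → run A
t=15: queue=[A,B,C,E,F,G] q_used=1 → run A
t=16: queue=[B,C,E,F,G,A] q_used=0 → run B
t=17: queue=[B,C,E,F,G,A] q_used=1 → run B
t=18: queue=[C,E,F,G,A] q_used=0 → run C
t=19: queue=[C,E,F,G,A] q_used=1 → run C
t=20: queue=[E,F,G,A,C] q_used=0 → run E
t=21: queue=[E,F,G,A,C] q_used=1 → run E
t=22: queue=[F,G,A,C,E] q_used=0 → run F
t=23: queue=[F,G,A,C,E] q_used=1 → run F
t=24: queue=[G,A,C,E,F] q_used=0 → run G
t=25: queue=[G,A,C,E,F] q_used=1 → run G
t=26: queue=[A,C,E,F,G] q_used=0 → run A
t=27: queue=[A,C,E,F,G] q_used=1 → run A
t=28: queue=[C,E,F,G] q_used=0 → run C
t=29: queue=[C,E,F,G] q_used=1 → run C
t=30: queue=[E,F,G] q_used=0 → run E
t=31: queue=[E,F,G] q_used=1 → run E
t=32: queue=[F,G] q_used=0 → run F
t=33: queue=[F,G] q_used=1 → run F
t=34: queue=[G] q_used=0 → run G
t=35: queue=[G] q_used=1 → run G
t=36: queue=[G] q_used=0 → run G
t=37: queue=[G] q_used=1 → run G
t=38: (idle)
t=39: (idle)

running at tick 28 = C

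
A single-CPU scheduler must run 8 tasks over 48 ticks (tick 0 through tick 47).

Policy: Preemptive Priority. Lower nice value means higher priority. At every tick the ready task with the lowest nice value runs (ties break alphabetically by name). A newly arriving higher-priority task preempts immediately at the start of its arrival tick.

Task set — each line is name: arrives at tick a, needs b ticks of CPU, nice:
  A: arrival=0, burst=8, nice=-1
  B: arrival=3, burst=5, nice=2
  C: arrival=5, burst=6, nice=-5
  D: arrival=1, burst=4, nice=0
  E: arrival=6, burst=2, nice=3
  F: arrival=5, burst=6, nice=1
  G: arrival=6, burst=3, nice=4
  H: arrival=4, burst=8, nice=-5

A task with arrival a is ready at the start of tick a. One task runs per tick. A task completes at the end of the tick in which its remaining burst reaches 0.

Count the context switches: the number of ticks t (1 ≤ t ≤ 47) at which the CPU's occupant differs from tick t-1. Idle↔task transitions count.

context switches = 10

t=0: ready={A} → run A
t=1: ready={A,D} → run A
t=2: ready={A,D} → run A
t=3: ready={A,B,D} → run A
t=4: ready={A,B,D,H} → run H
t=5: ready={A,B,C,D,F,H} → run C
t=6: ready={A,B,C,D,E,F,G,H} → run C
t=7: ready={A,B,C,D,E,F,G,H} → run C
t=8: ready={A,B,C,D,E,F,G,H} → run C
t=9: ready={A,B,C,D,E,F,G,H} → run C
t=10: ready={A,B,C,D,E,F,G,H} → run C
t=11: ready={A,B,D,E,F,G,H} → run H
t=12: ready={A,B,D,E,F,G,H} → run H
t=13: ready={A,B,D,E,F,G,H} → run H
t=14: ready={A,B,D,E,F,G,H} → run H
t=15: ready={A,B,D,E,F,G,H} → run H
t=16: ready={A,B,D,E,F,G,H} → run H
t=17: ready={A,B,D,E,F,G,H} → run H
t=18: ready={A,B,D,E,F,G} → run A
t=19: ready={A,B,D,E,F,G} → run A
t=20: ready={A,B,D,E,F,G} → run A
t=21: ready={A,B,D,E,F,G} → run A
t=22: ready={B,D,E,F,G} → run D
t=23: ready={B,D,E,F,G} → run D
t=24: ready={B,D,E,F,G} → run D
t=25: ready={B,D,E,F,G} → run D
t=26: ready={B,E,F,G} → run F
t=27: ready={B,E,F,G} → run F
t=28: ready={B,E,F,G} → run F
t=29: ready={B,E,F,G} → run F
t=30: ready={B,E,F,G} → run F
t=31: ready={B,E,F,G} → run F
t=32: ready={B,E,G} → run B
t=33: ready={B,E,G} → run B
t=34: ready={B,E,G} → run B
t=35: ready={B,E,G} → run B
t=36: ready={B,E,G} → run B
t=37: ready={E,G} → run E
t=38: ready={E,G} → run E
t=39: ready={G} → run G
t=40: ready={G} → run G
t=41: ready={G} → run G
t=42: (idle)
t=43: (idle)
t=44: (idle)
t=45: (idle)
t=46: (idle)
t=47: (idle)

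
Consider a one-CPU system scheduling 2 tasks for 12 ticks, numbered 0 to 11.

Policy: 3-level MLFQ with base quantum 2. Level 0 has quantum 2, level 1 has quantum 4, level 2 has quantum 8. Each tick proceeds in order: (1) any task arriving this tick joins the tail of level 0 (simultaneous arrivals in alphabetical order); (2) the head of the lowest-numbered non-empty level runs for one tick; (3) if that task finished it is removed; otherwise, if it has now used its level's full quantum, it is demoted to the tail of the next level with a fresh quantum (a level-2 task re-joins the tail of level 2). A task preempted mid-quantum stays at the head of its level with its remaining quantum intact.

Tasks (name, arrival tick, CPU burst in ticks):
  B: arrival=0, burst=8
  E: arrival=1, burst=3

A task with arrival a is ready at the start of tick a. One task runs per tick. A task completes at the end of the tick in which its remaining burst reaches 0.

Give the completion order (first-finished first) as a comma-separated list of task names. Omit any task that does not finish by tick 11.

t=0: L0/L1/L2 = B/-/- → run B
t=1: L0/L1/L2 = BE/-/- → run B
t=2: L0/L1/L2 = E/B/- → run E
t=3: L0/L1/L2 = E/B/- → run E
t=4: L0/L1/L2 = -/BE/- → run B
t=5: L0/L1/L2 = -/BE/- → run B
t=6: L0/L1/L2 = -/BE/- → run B
t=7: L0/L1/L2 = -/BE/- → run B
t=8: L0/L1/L2 = -/E/B → run E
t=9: L0/L1/L2 = -/-/B → run B
t=10: L0/L1/L2 = -/-/B → run B
t=11: (idle)

completion order = E, B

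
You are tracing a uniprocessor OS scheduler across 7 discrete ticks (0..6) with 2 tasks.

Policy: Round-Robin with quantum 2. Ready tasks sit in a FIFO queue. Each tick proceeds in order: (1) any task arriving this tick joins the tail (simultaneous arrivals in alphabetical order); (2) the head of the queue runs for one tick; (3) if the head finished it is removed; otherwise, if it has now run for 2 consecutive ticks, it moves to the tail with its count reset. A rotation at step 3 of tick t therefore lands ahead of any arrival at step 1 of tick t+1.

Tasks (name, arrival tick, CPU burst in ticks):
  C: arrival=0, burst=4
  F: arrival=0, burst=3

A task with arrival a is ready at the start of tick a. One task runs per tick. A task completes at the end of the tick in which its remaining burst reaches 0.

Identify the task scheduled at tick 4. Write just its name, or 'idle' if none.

running at tick 4 = C

t=0: queue=[C,F] q_used=0 → run C
t=1: queue=[C,F] q_used=1 → run C
t=2: queue=[F,C] q_used=0 → run F
t=3: queue=[F,C] q_used=1 → run F
t=4: queue=[C,F] q_used=0 → run C
t=5: queue=[C,F] q_used=1 → run C
t=6: queue=[F] q_used=0 → run F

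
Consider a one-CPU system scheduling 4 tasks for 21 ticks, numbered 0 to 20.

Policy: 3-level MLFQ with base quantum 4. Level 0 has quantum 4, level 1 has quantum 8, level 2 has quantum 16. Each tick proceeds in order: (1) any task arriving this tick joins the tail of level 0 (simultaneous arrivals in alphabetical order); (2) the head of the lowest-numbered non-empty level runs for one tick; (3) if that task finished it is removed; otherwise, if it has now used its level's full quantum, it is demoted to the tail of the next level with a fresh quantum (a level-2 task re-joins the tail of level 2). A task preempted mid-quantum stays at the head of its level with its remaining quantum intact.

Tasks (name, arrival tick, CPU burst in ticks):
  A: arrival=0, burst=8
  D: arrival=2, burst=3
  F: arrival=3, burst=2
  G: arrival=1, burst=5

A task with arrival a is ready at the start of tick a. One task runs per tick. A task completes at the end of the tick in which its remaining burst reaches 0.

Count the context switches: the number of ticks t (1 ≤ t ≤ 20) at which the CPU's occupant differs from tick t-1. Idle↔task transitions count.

context switches = 6

t=0: L0/L1/L2 = A/-/- → run A
t=1: L0/L1/L2 = AG/-/- → run A
t=2: L0/L1/L2 = AGD/-/- → run A
t=3: L0/L1/L2 = AGDF/-/- → run A
t=4: L0/L1/L2 = GDF/A/- → run G
t=5: L0/L1/L2 = GDF/A/- → run G
t=6: L0/L1/L2 = GDF/A/- → run G
t=7: L0/L1/L2 = GDF/A/- → run G
t=8: L0/L1/L2 = DF/AG/- → run D
t=9: L0/L1/L2 = DF/AG/- → run D
t=10: L0/L1/L2 = DF/AG/- → run D
t=11: L0/L1/L2 = F/AG/- → run F
t=12: L0/L1/L2 = F/AG/- → run F
t=13: L0/L1/L2 = -/AG/- → run A
t=14: L0/L1/L2 = -/AG/- → run A
t=15: L0/L1/L2 = -/AG/- → run A
t=16: L0/L1/L2 = -/AG/- → run A
t=17: L0/L1/L2 = -/G/- → run G
t=18: (idle)
t=19: (idle)
t=20: (idle)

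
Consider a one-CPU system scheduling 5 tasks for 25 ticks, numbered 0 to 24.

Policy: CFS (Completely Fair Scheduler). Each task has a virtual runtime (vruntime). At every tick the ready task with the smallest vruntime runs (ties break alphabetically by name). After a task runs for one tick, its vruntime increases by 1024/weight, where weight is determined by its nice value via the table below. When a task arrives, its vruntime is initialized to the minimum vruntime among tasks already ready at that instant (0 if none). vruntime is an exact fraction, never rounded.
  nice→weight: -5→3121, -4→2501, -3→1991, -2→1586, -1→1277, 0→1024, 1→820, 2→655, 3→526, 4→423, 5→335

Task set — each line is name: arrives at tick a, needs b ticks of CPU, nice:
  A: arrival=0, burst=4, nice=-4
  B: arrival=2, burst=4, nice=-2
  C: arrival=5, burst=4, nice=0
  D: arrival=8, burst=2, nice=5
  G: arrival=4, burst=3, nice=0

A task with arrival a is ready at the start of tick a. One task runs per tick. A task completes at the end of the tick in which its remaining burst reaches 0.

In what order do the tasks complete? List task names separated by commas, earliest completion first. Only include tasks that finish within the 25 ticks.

t=0: vr[A=0] → run A
t=1: vr[A=1024/2501] → run A
t=2: vr[A=2048/2501 B=2048/2501] → run A
t=3: vr[A=3072/2501 B=2048/2501] → run B
t=4: vr[A=3072/2501 B=47616/32513 G=3072/2501] → run A
t=5: vr[B=47616/32513 C=3072/2501 G=3072/2501] → run C
t=6: vr[B=47616/32513 C=5573/2501 G=3072/2501] → run G
t=7: vr[B=47616/32513 C=5573/2501 G=5573/2501] → run B
t=8: vr[B=68608/32513 C=5573/2501 D=68608/32513 G=5573/2501] → run B
t=9: vr[B=89600/32513 C=5573/2501 D=68608/32513 G=5573/2501] → run D
t=10: vr[B=89600/32513 C=5573/2501 D=56276992/10891855 G=5573/2501] → run C
t=11: vr[B=89600/32513 C=8074/2501 D=56276992/10891855 G=5573/2501] → run G
t=12: vr[B=89600/32513 C=8074/2501 D=56276992/10891855 G=8074/2501] → run B
t=13: vr[C=8074/2501 D=56276992/10891855 G=8074/2501] → run C
t=14: vr[C=10575/2501 D=56276992/10891855 G=8074/2501] → run G
t=15: vr[C=10575/2501 D=56276992/10891855] → run C
t=16: vr[D=56276992/10891855] → run D
t=17: (idle)
t=18: (idle)
t=19: (idle)
t=20: (idle)
t=21: (idle)
t=22: (idle)
t=23: (idle)
t=24: (idle)

completion order = A, B, G, C, D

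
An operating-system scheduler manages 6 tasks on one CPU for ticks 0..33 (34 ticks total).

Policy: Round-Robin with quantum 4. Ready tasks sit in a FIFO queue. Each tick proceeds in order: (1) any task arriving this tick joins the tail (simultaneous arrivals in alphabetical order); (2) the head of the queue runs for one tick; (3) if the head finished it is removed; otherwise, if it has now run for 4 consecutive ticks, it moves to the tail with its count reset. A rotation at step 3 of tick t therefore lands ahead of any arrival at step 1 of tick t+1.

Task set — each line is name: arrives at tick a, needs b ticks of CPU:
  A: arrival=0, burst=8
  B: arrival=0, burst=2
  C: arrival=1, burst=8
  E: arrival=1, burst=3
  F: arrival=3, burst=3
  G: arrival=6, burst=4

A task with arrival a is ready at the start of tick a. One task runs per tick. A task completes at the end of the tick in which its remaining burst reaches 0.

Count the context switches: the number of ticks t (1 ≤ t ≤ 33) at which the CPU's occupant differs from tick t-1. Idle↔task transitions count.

t=0: queue=[A,B] q_used=0 → run A
t=1: queue=[A,B,C,E] q_used=1 → run A
t=2: queue=[A,B,C,E] q_used=2 → run A
t=3: queue=[A,B,C,E,F] q_used=3 → run A
t=4: queue=[B,C,E,F,A] q_used=0 → run B
t=5: queue=[B,C,E,F,A] q_used=1 → run B
t=6: queue=[C,E,F,A,G] q_used=0 → run C
t=7: queue=[C,E,F,A,G] q_used=1 → run C
t=8: queue=[C,E,F,A,G] q_used=2 → run C
t=9: queue=[C,E,F,A,G] q_used=3 → run C
t=10: queue=[E,F,A,G,C] q_used=0 → run E
t=11: queue=[E,F,A,G,C] q_used=1 → run E
t=12: queue=[E,F,A,G,C] q_used=2 → run E
t=13: queue=[F,A,G,C] q_used=0 → run F
t=14: queue=[F,A,G,C] q_used=1 → run F
t=15: queue=[F,A,G,C] q_used=2 → run F
t=16: queue=[A,G,C] q_used=0 → run A
t=17: queue=[A,G,C] q_used=1 → run A
t=18: queue=[A,G,C] q_used=2 → run A
t=19: queue=[A,G,C] q_used=3 → run A
t=20: queue=[G,C] q_used=0 → run G
t=21: queue=[G,C] q_used=1 → run G
t=22: queue=[G,C] q_used=2 → run G
t=23: queue=[G,C] q_used=3 → run G
t=24: queue=[C] q_used=0 → run C
t=25: queue=[C] q_used=1 → run C
t=26: queue=[C] q_used=2 → run C
t=27: queue=[C] q_used=3 → run C
t=28: (idle)
t=29: (idle)
t=30: (idle)
t=31: (idle)
t=32: (idle)
t=33: (idle)

context switches = 8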